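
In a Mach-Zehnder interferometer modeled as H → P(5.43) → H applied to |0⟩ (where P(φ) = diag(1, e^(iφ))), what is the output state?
(0.8288 - 0.3767i)|0⟩ + (0.1712 + 0.3767i)|1⟩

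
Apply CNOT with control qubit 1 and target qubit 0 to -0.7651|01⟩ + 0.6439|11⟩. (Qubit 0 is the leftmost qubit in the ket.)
0.6439|01⟩ - 0.7651|11⟩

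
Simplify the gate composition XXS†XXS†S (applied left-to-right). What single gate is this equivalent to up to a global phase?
S†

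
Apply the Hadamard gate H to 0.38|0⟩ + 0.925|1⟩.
0.9228|0⟩ - 0.3854|1⟩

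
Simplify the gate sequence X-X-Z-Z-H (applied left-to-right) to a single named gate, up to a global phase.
H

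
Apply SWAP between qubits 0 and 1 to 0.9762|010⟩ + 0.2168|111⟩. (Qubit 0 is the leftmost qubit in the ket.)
0.9762|100⟩ + 0.2168|111⟩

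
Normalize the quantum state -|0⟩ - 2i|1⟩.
-1/√5|0⟩ - 0.8944i|1⟩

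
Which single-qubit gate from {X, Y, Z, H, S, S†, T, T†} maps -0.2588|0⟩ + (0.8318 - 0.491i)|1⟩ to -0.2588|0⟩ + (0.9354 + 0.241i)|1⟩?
T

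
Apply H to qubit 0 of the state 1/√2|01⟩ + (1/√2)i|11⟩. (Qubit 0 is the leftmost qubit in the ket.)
(1/2 + (1/2)i)|01⟩ + (1/2 - (1/2)i)|11⟩

H on qubit 0 mixes each pair of kets that differ only in qubit 0: amplitudes (a, b) of (|…0…⟩, |…1…⟩) become ((a + b)/√2, (a − b)/√2). Kets absent from the input have amplitude 0.
(|01⟩, |11⟩): (a, b) = (1/√2, (1/√2)i) → ((1/2 + (1/2)i), (1/2 - (1/2)i))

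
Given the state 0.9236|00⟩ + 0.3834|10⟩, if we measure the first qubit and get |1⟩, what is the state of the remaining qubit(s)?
|0⟩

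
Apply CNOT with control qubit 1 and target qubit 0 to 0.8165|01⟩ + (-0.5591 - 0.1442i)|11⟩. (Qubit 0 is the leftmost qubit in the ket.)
(-0.5591 - 0.1442i)|01⟩ + 0.8165|11⟩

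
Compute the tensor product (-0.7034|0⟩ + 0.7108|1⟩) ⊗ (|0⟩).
-0.7034|00⟩ + 0.7108|10⟩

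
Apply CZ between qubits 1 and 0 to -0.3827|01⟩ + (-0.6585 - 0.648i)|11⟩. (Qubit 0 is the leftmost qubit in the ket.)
-0.3827|01⟩ + (0.6585 + 0.648i)|11⟩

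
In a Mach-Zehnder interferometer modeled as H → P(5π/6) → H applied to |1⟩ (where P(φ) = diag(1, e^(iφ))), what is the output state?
(0.933 - 0.25i)|0⟩ + (0.06699 + 0.25i)|1⟩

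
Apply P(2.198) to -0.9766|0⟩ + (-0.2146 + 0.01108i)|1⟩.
-0.9766|0⟩ + (0.117 - 0.1803i)|1⟩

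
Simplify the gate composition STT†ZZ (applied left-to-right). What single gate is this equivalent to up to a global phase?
S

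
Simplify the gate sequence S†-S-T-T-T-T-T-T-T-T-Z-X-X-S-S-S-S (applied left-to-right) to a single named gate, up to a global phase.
Z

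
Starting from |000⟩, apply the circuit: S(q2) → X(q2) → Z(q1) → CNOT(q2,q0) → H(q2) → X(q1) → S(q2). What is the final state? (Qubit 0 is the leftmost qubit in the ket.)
1/√2|110⟩ - (1/√2)i|111⟩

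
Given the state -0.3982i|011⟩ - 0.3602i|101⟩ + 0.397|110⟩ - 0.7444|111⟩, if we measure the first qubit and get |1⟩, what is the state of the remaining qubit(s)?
-0.3927i|01⟩ + 0.4328|10⟩ - 0.8115|11⟩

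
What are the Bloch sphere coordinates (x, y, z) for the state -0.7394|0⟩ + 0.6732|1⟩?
(-0.9955, 0, 0.09351)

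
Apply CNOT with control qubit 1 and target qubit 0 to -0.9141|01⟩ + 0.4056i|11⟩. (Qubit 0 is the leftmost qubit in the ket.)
0.4056i|01⟩ - 0.9141|11⟩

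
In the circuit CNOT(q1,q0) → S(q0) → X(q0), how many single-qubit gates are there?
2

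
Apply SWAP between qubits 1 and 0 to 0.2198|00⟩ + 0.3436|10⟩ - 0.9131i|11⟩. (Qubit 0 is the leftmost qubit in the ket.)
0.2198|00⟩ + 0.3436|01⟩ - 0.9131i|11⟩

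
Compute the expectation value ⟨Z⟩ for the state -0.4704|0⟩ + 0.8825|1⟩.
-0.5575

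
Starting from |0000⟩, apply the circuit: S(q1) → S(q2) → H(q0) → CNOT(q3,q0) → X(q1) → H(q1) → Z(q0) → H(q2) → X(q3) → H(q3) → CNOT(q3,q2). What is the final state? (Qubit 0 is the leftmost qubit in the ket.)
0.25|0000⟩ - 0.25|0001⟩ + 0.25|0010⟩ - 0.25|0011⟩ - 0.25|0100⟩ + 0.25|0101⟩ - 0.25|0110⟩ + 0.25|0111⟩ - 0.25|1000⟩ + 0.25|1001⟩ - 0.25|1010⟩ + 0.25|1011⟩ + 0.25|1100⟩ - 0.25|1101⟩ + 0.25|1110⟩ - 0.25|1111⟩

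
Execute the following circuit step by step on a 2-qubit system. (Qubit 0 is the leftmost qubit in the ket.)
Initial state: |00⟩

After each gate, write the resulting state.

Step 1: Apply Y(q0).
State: i|10⟩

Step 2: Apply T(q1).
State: i|10⟩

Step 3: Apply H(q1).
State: (1/√2)i|10⟩ + (1/√2)i|11⟩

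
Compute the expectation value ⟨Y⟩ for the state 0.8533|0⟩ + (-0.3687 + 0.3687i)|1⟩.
0.6292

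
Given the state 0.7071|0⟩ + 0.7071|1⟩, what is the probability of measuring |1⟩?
0.5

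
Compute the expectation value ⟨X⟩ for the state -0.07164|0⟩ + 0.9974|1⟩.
-0.1429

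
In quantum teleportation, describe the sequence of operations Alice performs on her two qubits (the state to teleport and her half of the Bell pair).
CNOT (state → Bell), then H on state qubit, then measure both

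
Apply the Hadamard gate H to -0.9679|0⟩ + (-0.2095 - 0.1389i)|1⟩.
(-0.8325 - 0.09822i)|0⟩ + (-0.5363 + 0.09822i)|1⟩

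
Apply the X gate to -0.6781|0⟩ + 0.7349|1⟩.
0.7349|0⟩ - 0.6781|1⟩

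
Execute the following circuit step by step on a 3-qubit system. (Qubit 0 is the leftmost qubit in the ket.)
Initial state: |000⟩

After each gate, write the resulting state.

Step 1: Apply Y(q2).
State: i|001⟩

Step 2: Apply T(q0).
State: i|001⟩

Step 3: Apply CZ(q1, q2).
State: i|001⟩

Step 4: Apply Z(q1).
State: i|001⟩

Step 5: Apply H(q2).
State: (1/√2)i|000⟩ - (1/√2)i|001⟩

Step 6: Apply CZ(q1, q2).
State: (1/√2)i|000⟩ - (1/√2)i|001⟩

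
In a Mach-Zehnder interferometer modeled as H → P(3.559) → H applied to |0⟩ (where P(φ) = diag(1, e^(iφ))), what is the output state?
(0.04293 - 0.2027i)|0⟩ + (0.9571 + 0.2027i)|1⟩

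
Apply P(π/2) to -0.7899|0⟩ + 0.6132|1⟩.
-0.7899|0⟩ + 0.6132i|1⟩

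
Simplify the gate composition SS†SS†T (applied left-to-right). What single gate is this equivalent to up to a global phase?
T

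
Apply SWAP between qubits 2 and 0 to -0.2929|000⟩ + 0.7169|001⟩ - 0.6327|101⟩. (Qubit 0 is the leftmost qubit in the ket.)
-0.2929|000⟩ + 0.7169|100⟩ - 0.6327|101⟩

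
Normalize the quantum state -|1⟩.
-|1⟩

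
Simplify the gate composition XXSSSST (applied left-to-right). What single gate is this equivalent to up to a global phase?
T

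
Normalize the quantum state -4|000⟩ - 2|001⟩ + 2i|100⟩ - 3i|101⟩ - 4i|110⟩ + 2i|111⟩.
-0.5494|000⟩ - 0.2747|001⟩ + 0.2747i|100⟩ - 0.4121i|101⟩ - 0.5494i|110⟩ + 0.2747i|111⟩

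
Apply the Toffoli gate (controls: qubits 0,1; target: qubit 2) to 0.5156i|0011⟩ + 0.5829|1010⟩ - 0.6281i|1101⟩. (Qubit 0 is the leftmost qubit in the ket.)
0.5156i|0011⟩ + 0.5829|1010⟩ - 0.6281i|1111⟩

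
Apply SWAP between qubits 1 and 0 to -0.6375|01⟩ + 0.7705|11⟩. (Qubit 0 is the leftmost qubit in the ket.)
-0.6375|10⟩ + 0.7705|11⟩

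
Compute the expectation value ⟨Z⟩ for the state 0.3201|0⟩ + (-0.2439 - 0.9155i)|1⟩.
-0.7952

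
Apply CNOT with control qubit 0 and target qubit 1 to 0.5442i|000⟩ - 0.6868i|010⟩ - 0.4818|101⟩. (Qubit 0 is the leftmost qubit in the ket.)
0.5442i|000⟩ - 0.6868i|010⟩ - 0.4818|111⟩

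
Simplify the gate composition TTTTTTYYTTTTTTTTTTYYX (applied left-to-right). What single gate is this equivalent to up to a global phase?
X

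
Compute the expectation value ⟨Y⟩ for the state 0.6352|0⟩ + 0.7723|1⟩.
0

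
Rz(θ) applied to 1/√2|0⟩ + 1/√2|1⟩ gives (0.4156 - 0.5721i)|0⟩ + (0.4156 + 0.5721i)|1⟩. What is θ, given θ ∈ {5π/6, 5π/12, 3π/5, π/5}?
3π/5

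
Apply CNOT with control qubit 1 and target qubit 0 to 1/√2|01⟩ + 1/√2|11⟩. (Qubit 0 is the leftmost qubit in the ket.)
1/√2|01⟩ + 1/√2|11⟩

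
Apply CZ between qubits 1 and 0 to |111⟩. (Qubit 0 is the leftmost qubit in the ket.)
-|111⟩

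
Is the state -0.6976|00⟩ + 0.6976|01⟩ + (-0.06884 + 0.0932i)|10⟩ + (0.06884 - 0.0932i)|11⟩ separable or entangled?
Separable

Writing the state as a|00⟩ + b|01⟩ + c|10⟩ + d|11⟩, it is a product state iff ad − bc = 0.
Here (a, b, c, d) = (-0.6976, 0.6976, (-0.06884 + 0.0932i), (0.06884 - 0.0932i)): ad − bc = (-0.6976)(0.06884 - 0.0932i) − (0.6976)(-0.06884 + 0.0932i) = 0, so the state is separable.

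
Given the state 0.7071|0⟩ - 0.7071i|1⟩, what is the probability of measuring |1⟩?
0.5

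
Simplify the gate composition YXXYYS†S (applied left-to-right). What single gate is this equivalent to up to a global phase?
Y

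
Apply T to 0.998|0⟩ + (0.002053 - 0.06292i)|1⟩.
0.998|0⟩ + (0.04594 - 0.04304i)|1⟩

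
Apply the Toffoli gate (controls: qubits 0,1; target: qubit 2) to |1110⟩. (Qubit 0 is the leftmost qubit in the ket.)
|1100⟩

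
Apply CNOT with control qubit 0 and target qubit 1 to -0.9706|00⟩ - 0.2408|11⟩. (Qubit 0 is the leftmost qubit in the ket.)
-0.9706|00⟩ - 0.2408|10⟩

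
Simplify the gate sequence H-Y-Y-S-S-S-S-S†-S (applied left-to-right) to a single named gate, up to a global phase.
H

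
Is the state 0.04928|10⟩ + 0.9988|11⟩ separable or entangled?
Separable

Writing the state as a|00⟩ + b|01⟩ + c|10⟩ + d|11⟩, it is a product state iff ad − bc = 0.
Here (a, b, c, d) = (0, 0, 0.04928, 0.9988): ad − bc = (0)(0.9988) − (0)(0.04928) = 0, so the state is separable.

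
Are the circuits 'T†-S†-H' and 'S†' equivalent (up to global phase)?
No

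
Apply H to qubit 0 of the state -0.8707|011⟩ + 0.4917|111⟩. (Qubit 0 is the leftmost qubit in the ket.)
-0.268|011⟩ - 0.9634|111⟩

H on qubit 0 mixes each pair of kets that differ only in qubit 0: amplitudes (a, b) of (|…0…⟩, |…1…⟩) become ((a + b)/√2, (a − b)/√2). Kets absent from the input have amplitude 0.
(|011⟩, |111⟩): (a, b) = (-0.8707, 0.4917) → (-0.268, -0.9634)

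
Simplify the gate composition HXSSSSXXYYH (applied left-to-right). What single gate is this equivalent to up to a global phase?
Z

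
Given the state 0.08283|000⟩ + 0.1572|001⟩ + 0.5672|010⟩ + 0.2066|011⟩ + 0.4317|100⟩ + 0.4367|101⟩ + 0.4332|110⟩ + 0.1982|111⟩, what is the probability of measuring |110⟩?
0.1877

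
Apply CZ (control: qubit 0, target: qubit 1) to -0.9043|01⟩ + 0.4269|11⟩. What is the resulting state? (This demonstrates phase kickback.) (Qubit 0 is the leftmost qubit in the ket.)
-0.9043|01⟩ - 0.4269|11⟩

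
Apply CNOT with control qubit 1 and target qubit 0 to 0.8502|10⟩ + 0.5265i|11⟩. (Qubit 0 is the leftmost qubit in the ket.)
0.5265i|01⟩ + 0.8502|10⟩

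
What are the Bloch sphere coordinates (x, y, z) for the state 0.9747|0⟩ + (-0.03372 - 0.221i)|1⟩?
(-0.06573, -0.4308, 0.9001)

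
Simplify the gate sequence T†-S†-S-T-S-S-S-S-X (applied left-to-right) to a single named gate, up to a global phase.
X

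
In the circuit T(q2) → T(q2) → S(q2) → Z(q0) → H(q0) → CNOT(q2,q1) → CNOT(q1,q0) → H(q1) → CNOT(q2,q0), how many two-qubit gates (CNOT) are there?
3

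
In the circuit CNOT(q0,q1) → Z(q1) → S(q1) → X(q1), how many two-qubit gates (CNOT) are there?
1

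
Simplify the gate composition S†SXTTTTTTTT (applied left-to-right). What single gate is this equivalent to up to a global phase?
X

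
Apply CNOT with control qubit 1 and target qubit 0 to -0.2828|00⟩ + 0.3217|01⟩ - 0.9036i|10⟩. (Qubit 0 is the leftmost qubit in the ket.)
-0.2828|00⟩ - 0.9036i|10⟩ + 0.3217|11⟩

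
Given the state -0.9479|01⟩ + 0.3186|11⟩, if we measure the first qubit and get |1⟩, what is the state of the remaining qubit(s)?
|1⟩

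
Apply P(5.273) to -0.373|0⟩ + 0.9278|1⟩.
-0.373|0⟩ + (0.4933 - 0.7858i)|1⟩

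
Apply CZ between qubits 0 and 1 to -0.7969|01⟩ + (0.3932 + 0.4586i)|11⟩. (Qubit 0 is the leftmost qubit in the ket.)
-0.7969|01⟩ + (-0.3932 - 0.4586i)|11⟩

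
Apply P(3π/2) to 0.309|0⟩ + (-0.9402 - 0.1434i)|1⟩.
0.309|0⟩ + (-0.1434 + 0.9402i)|1⟩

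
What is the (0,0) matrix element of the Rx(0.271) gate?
0.9908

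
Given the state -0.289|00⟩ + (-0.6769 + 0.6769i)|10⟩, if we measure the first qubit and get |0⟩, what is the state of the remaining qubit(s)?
-|0⟩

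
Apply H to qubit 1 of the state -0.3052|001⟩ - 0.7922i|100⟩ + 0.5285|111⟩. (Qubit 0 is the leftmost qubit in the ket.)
-0.2158|001⟩ - 0.2158|011⟩ - 0.5602i|100⟩ + 0.3737|101⟩ - 0.5602i|110⟩ - 0.3737|111⟩

H on qubit 1 mixes each pair of kets that differ only in qubit 1: amplitudes (a, b) of (|…0…⟩, |…1…⟩) become ((a + b)/√2, (a − b)/√2). Kets absent from the input have amplitude 0.
(|001⟩, |011⟩): (a, b) = (-0.3052, 0) → (-0.2158, -0.2158)
(|100⟩, |110⟩): (a, b) = (-0.7922i, 0) → (-0.5602i, -0.5602i)
(|101⟩, |111⟩): (a, b) = (0, 0.5285) → (0.3737, -0.3737)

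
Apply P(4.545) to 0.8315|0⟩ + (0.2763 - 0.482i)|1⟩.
0.8315|0⟩ + (-0.5213 - 0.1921i)|1⟩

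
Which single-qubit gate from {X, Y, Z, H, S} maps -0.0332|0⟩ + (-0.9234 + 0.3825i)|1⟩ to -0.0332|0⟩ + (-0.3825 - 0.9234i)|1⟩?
S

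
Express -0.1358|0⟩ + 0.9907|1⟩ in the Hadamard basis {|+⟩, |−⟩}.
0.6045|+⟩ - 0.7966|−⟩

With |ψ⟩ = α|0⟩ + β|1⟩, the Hadamard-basis coefficients are ⟨+|ψ⟩ = (α + β)/√2 and ⟨−|ψ⟩ = (α − β)/√2.
Here α = -0.1358, β = 0.9907: (α + β)/√2 = 0.6045, (α − β)/√2 = -0.7966.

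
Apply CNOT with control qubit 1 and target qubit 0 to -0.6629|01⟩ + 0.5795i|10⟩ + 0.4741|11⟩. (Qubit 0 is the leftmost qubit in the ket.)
0.4741|01⟩ + 0.5795i|10⟩ - 0.6629|11⟩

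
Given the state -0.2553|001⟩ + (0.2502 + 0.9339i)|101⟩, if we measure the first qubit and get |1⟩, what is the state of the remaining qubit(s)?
(0.2588 + 0.9659i)|01⟩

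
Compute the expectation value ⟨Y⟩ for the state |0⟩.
0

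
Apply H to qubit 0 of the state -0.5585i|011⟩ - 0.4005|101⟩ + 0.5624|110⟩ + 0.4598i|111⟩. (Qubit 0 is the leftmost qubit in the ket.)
-0.2832|001⟩ + 0.3977|010⟩ - 0.06979i|011⟩ + 0.2832|101⟩ - 0.3977|110⟩ - 0.72i|111⟩

H on qubit 0 mixes each pair of kets that differ only in qubit 0: amplitudes (a, b) of (|…0…⟩, |…1…⟩) become ((a + b)/√2, (a − b)/√2). Kets absent from the input have amplitude 0.
(|001⟩, |101⟩): (a, b) = (0, -0.4005) → (-0.2832, 0.2832)
(|010⟩, |110⟩): (a, b) = (0, 0.5624) → (0.3977, -0.3977)
(|011⟩, |111⟩): (a, b) = (-0.5585i, 0.4598i) → (-0.06979i, -0.72i)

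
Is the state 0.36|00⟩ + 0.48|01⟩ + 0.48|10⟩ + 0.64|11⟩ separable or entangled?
Separable

Writing the state as a|00⟩ + b|01⟩ + c|10⟩ + d|11⟩, it is a product state iff ad − bc = 0.
Here (a, b, c, d) = (0.36, 0.48, 0.48, 0.64): ad − bc = (0.36)(0.64) − (0.48)(0.48) = 0, so the state is separable.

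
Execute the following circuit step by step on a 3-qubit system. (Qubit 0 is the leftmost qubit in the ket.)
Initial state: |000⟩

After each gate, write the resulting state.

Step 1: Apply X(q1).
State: |010⟩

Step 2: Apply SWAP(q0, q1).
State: |100⟩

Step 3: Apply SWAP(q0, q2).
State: |001⟩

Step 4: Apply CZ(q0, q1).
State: |001⟩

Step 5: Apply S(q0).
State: |001⟩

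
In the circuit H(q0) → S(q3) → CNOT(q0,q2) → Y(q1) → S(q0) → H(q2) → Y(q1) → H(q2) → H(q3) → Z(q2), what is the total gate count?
10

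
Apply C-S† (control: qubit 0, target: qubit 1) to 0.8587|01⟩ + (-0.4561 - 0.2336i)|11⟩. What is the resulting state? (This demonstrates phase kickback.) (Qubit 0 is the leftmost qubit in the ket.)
0.8587|01⟩ + (-0.2336 + 0.4561i)|11⟩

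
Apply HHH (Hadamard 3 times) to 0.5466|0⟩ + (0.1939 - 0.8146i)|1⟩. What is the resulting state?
(0.5236 - 0.576i)|0⟩ + (0.2494 + 0.576i)|1⟩

H² = I, so H^3 = H: a single Hadamard. With (a, b) = (0.5466, (0.1939 - 0.8146i)), H gives ((a + b)/√2, (a − b)/√2) = ((0.5236 - 0.576i), (0.2494 + 0.576i)).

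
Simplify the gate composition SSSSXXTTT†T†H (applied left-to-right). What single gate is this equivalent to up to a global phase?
H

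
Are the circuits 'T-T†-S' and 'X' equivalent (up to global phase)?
No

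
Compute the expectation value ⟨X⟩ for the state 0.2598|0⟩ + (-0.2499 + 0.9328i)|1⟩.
-0.1298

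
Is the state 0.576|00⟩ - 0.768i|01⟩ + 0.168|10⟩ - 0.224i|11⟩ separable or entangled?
Separable

Writing the state as a|00⟩ + b|01⟩ + c|10⟩ + d|11⟩, it is a product state iff ad − bc = 0.
Here (a, b, c, d) = (0.576, -0.768i, 0.168, -0.224i): ad − bc = (0.576)(-0.224i) − (-0.768i)(0.168) = 0, so the state is separable.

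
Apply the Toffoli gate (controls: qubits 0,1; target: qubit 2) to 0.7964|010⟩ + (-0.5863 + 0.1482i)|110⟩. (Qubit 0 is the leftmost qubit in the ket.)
0.7964|010⟩ + (-0.5863 + 0.1482i)|111⟩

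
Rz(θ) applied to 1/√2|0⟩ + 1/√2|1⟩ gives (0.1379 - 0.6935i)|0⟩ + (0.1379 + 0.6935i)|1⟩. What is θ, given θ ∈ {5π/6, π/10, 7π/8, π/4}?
7π/8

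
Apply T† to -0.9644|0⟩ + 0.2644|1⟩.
-0.9644|0⟩ + (0.187 - 0.187i)|1⟩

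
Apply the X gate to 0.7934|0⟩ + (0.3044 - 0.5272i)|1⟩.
(0.3044 - 0.5272i)|0⟩ + 0.7934|1⟩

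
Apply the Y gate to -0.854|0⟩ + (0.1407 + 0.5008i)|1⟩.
(0.5008 - 0.1407i)|0⟩ - 0.854i|1⟩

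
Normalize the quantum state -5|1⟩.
-|1⟩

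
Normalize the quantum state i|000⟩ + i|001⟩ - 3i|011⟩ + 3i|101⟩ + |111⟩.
0.2182i|000⟩ + 0.2182i|001⟩ - 0.6547i|011⟩ + 0.6547i|101⟩ + 0.2182|111⟩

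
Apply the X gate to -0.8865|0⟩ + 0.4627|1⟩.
0.4627|0⟩ - 0.8865|1⟩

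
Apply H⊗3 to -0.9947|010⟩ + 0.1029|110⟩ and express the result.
-0.3153|000⟩ - 0.3153|001⟩ + 0.3153|010⟩ + 0.3153|011⟩ - 0.3881|100⟩ - 0.3881|101⟩ + 0.3881|110⟩ + 0.3881|111⟩

H⊗3 gives amp(|y⟩) = (1/2√2) Σ_x (−1)^(x·y) amp(|x⟩), where x·y is the number of positions in which both x and y have a 1.
|000⟩: (-0.9947 + 0.1029)/(2√2) = -0.3153
|001⟩: (-0.9947 + 0.1029)/(2√2) = -0.3153
|010⟩: (0.9947 - 0.1029)/(2√2) = 0.3153
|011⟩: (0.9947 - 0.1029)/(2√2) = 0.3153
|100⟩: (-0.9947 - 0.1029)/(2√2) = -0.3881
|101⟩: (-0.9947 - 0.1029)/(2√2) = -0.3881
|110⟩: (0.9947 + 0.1029)/(2√2) = 0.3881
|111⟩: (0.9947 + 0.1029)/(2√2) = 0.3881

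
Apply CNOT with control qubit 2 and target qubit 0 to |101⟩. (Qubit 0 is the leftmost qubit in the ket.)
|001⟩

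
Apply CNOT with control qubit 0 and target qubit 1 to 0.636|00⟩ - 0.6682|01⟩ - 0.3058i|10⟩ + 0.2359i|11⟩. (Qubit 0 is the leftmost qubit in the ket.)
0.636|00⟩ - 0.6682|01⟩ + 0.2359i|10⟩ - 0.3058i|11⟩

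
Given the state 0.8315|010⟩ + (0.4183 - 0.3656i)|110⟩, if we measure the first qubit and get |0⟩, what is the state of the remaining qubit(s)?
|10⟩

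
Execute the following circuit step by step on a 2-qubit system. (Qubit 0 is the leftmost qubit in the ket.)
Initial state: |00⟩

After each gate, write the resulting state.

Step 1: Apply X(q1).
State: |01⟩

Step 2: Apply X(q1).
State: |00⟩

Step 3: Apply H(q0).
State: 1/√2|00⟩ + 1/√2|10⟩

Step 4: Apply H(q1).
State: 1/2|00⟩ + 1/2|01⟩ + 1/2|10⟩ + 1/2|11⟩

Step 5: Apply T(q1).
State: 1/2|00⟩ + (1/√8 + (1/√8)i)|01⟩ + 1/2|10⟩ + (1/√8 + (1/√8)i)|11⟩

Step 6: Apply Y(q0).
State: -(1/2)i|00⟩ + (1/√8 - (1/√8)i)|01⟩ + (1/2)i|10⟩ + (-1/√8 + (1/√8)i)|11⟩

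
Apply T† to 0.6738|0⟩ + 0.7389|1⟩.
0.6738|0⟩ + (0.5225 - 0.5225i)|1⟩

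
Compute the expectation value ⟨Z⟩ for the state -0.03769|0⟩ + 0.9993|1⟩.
-0.9972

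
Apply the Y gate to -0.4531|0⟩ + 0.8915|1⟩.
-0.8915i|0⟩ - 0.4531i|1⟩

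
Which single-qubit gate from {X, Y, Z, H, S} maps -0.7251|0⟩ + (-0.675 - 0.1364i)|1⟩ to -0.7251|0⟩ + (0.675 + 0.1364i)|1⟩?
Z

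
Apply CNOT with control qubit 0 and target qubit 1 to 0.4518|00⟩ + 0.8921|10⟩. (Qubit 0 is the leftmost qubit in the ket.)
0.4518|00⟩ + 0.8921|11⟩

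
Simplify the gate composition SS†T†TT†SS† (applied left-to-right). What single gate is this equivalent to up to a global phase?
T†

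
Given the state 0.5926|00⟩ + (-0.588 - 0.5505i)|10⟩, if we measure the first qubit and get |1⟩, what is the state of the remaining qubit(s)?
(-0.73 - 0.6834i)|0⟩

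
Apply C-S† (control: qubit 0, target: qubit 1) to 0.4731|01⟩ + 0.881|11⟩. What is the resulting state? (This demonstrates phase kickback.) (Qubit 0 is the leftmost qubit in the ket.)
0.4731|01⟩ - 0.881i|11⟩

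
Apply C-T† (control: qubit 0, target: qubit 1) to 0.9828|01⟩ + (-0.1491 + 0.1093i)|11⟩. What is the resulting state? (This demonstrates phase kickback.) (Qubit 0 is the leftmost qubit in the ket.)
0.9828|01⟩ + (-0.02814 + 0.1827i)|11⟩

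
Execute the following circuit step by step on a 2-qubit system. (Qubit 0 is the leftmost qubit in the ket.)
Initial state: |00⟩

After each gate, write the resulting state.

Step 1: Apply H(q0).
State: 1/√2|00⟩ + 1/√2|10⟩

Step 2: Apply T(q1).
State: 1/√2|00⟩ + 1/√2|10⟩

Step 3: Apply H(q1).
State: 1/2|00⟩ + 1/2|01⟩ + 1/2|10⟩ + 1/2|11⟩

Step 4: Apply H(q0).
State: 1/√2|00⟩ + 1/√2|01⟩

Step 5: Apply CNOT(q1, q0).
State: 1/√2|00⟩ + 1/√2|11⟩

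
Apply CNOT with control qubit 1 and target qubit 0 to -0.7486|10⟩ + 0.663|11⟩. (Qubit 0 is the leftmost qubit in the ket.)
0.663|01⟩ - 0.7486|10⟩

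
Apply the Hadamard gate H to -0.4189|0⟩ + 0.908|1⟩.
0.3458|0⟩ - 0.9383|1⟩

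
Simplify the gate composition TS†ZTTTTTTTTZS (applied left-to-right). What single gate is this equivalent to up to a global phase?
T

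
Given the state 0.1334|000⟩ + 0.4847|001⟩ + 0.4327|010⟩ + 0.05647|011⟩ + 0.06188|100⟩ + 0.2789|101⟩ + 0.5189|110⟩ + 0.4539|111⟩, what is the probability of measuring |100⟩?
0.003829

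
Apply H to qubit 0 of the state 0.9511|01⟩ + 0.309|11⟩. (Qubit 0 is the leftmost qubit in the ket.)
0.891|01⟩ + 0.454|11⟩

H on qubit 0 mixes each pair of kets that differ only in qubit 0: amplitudes (a, b) of (|…0…⟩, |…1…⟩) become ((a + b)/√2, (a − b)/√2). Kets absent from the input have amplitude 0.
(|01⟩, |11⟩): (a, b) = (0.9511, 0.309) → (0.891, 0.454)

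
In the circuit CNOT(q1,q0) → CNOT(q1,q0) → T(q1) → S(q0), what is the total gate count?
4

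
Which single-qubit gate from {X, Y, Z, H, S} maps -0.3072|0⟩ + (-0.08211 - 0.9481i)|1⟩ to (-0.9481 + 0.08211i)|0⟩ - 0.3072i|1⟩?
Y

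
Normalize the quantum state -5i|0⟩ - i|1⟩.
-0.9806i|0⟩ - 0.1961i|1⟩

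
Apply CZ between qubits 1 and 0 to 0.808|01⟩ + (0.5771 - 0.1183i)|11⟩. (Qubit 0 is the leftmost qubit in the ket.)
0.808|01⟩ + (-0.5771 + 0.1183i)|11⟩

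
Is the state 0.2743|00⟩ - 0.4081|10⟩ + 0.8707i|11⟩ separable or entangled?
Entangled

Writing the state as a|00⟩ + b|01⟩ + c|10⟩ + d|11⟩, it is a product state iff ad − bc = 0.
Here (a, b, c, d) = (0.2743, 0, -0.4081, 0.8707i): ad − bc = (0.2743)(0.8707i) − (0)(-0.4081) = 0.2388i ≠ 0, so the state is entangled.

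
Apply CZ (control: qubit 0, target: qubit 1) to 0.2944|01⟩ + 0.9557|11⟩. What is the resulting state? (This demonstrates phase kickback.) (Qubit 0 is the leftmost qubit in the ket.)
0.2944|01⟩ - 0.9557|11⟩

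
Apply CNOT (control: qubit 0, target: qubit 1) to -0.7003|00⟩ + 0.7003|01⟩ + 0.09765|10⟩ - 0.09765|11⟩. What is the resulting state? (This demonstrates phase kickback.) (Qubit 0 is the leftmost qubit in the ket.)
-0.7003|00⟩ + 0.7003|01⟩ - 0.09765|10⟩ + 0.09765|11⟩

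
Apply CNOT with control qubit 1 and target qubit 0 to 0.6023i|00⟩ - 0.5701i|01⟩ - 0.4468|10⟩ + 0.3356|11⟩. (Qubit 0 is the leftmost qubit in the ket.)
0.6023i|00⟩ + 0.3356|01⟩ - 0.4468|10⟩ - 0.5701i|11⟩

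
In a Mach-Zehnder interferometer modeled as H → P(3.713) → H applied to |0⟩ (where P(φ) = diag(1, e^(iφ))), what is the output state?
(0.07943 - 0.2704i)|0⟩ + (0.9206 + 0.2704i)|1⟩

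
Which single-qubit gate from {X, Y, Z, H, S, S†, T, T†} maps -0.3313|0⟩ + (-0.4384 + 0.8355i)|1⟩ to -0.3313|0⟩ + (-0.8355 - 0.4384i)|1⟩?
S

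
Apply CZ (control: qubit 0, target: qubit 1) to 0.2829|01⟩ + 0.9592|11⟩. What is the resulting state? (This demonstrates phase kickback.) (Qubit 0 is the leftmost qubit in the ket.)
0.2829|01⟩ - 0.9592|11⟩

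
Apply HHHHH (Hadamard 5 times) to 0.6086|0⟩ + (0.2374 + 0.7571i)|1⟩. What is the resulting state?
(0.5982 + 0.5354i)|0⟩ + (0.2625 - 0.5354i)|1⟩

H² = I, so H^5 = H: a single Hadamard. With (a, b) = (0.6086, (0.2374 + 0.7571i)), H gives ((a + b)/√2, (a − b)/√2) = ((0.5982 + 0.5354i), (0.2625 - 0.5354i)).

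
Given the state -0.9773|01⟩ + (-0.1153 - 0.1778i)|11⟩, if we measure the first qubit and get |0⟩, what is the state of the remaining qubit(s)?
-|1⟩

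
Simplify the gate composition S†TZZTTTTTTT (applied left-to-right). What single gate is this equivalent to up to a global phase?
S†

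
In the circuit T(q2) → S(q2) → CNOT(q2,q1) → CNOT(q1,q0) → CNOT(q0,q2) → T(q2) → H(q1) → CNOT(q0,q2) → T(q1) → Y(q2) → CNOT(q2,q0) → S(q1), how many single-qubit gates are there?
7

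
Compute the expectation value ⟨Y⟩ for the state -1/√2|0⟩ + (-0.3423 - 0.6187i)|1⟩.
0.875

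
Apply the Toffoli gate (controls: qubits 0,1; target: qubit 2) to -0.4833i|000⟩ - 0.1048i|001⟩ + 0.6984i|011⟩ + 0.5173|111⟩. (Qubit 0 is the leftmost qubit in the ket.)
-0.4833i|000⟩ - 0.1048i|001⟩ + 0.6984i|011⟩ + 0.5173|110⟩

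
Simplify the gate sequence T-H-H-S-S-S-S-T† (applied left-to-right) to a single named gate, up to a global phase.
I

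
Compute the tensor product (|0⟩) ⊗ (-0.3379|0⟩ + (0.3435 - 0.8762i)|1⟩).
-0.3379|00⟩ + (0.3435 - 0.8762i)|01⟩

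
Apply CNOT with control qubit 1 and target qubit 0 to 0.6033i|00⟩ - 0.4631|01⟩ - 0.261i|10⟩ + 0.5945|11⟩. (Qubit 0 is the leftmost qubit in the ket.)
0.6033i|00⟩ + 0.5945|01⟩ - 0.261i|10⟩ - 0.4631|11⟩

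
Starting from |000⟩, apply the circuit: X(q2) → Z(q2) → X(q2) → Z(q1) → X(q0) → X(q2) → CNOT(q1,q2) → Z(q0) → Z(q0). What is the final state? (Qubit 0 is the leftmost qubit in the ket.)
-|101⟩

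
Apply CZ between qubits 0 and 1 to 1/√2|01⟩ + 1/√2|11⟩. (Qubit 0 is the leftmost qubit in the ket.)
1/√2|01⟩ - 1/√2|11⟩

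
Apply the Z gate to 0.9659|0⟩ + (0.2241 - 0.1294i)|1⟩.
0.9659|0⟩ + (-0.2241 + 0.1294i)|1⟩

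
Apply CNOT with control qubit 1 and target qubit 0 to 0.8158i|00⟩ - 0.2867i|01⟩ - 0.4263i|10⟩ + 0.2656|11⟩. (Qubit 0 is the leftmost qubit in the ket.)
0.8158i|00⟩ + 0.2656|01⟩ - 0.4263i|10⟩ - 0.2867i|11⟩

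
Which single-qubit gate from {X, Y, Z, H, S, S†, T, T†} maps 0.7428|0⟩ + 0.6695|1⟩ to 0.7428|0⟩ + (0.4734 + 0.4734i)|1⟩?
T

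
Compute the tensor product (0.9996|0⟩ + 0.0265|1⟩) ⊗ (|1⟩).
0.9996|01⟩ + 0.0265|11⟩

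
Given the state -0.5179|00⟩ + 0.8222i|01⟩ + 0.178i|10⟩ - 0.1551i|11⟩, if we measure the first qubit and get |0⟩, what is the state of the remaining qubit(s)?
-0.533|0⟩ + 0.8461i|1⟩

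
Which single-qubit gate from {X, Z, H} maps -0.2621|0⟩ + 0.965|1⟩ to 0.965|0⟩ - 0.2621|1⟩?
X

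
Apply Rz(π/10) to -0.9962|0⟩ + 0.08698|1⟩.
(-0.9839 + 0.1558i)|0⟩ + (0.08591 + 0.01361i)|1⟩

Rz(π/10) = [[e^(−iθ/2), 0], [0, e^(iθ/2)]] with e^(±iθ/2) = cos(θ/2) ± i·sin(θ/2); θ = π/10, cos(θ/2) ≈ 0.987688, sin(θ/2) ≈ 0.156434.
With a = amp(|0⟩) = -0.9962 and b = amp(|1⟩) = 0.08698:
new amp(|0⟩) = (0.987688 - 0.156434i)·a = (-0.9839 + 0.1558i)
new amp(|1⟩) = (0.987688 + 0.156434i)·b = (0.08591 + 0.01361i)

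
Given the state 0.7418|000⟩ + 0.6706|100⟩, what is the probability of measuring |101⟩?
0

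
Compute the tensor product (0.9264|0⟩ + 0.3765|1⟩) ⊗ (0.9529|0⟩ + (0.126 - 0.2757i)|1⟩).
0.8828|00⟩ + (0.1167 - 0.2554i)|01⟩ + 0.3588|10⟩ + (0.04744 - 0.1038i)|11⟩

amp(|b₁b₂…⟩) = product of the factor amplitudes for bits b₁, b₂, …; only kets whose every factor amplitude is nonzero survive.
|00⟩: (0.9264)(0.9529) = 0.8828
|01⟩: (0.9264)(0.126 - 0.2757i) = (0.1167 - 0.2554i)
|10⟩: (0.3765)(0.9529) = 0.3588
|11⟩: (0.3765)(0.126 - 0.2757i) = (0.04744 - 0.1038i)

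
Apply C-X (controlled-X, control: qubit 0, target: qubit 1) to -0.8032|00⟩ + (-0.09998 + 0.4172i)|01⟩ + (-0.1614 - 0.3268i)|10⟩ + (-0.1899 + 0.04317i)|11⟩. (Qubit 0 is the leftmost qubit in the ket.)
-0.8032|00⟩ + (-0.09998 + 0.4172i)|01⟩ + (-0.1899 + 0.04317i)|10⟩ + (-0.1614 - 0.3268i)|11⟩

C-X leaves the control-|0⟩ kets |00⟩, |01⟩ unchanged and applies X to qubit 1 on the control-|1⟩ pair (|10⟩, |11⟩).
X = [[0, 1], [1, 0]].
With a = amp(|10⟩) = (-0.1614 - 0.3268i) and b = amp(|11⟩) = (-0.1899 + 0.04317i):
new amp(|10⟩) = (1)·b = (-0.1899 + 0.04317i)
new amp(|11⟩) = (1)·a = (-0.1614 - 0.3268i)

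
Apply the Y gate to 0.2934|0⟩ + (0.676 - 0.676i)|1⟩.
(-0.676 - 0.676i)|0⟩ + 0.2934i|1⟩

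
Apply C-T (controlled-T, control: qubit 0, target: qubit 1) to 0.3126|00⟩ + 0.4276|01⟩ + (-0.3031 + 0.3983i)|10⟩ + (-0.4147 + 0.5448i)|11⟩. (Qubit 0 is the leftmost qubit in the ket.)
0.3126|00⟩ + 0.4276|01⟩ + (-0.3031 + 0.3983i)|10⟩ + (-0.6785 + 0.09199i)|11⟩

C-T leaves the control-|0⟩ kets |00⟩, |01⟩ unchanged and applies T to qubit 1 on the control-|1⟩ pair (|10⟩, |11⟩).
T = [[1, 0], [0, (1/√2 + (1/√2)i)]].
With a = amp(|10⟩) = (-0.3031 + 0.3983i) and b = amp(|11⟩) = (-0.4147 + 0.5448i):
new amp(|10⟩) = (1)·a = (-0.3031 + 0.3983i)
new amp(|11⟩) = (1/√2 + (1/√2)i)·b = (-0.6785 + 0.09199i)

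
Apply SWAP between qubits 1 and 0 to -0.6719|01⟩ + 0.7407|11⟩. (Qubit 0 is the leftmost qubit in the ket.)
-0.6719|10⟩ + 0.7407|11⟩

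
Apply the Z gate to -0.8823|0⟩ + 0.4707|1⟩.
-0.8823|0⟩ - 0.4707|1⟩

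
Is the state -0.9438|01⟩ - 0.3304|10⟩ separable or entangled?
Entangled

Writing the state as a|00⟩ + b|01⟩ + c|10⟩ + d|11⟩, it is a product state iff ad − bc = 0.
Here (a, b, c, d) = (0, -0.9438, -0.3304, 0): ad − bc = (0)(0) − (-0.9438)(-0.3304) = -0.3118 ≠ 0, so the state is entangled.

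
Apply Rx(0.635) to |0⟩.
0.95|0⟩ - 0.3122i|1⟩

Rx(0.635) = [[cos(θ/2), −i·sin(θ/2)], [−i·sin(θ/2), cos(θ/2)]]; θ = 0.635, cos(θ/2) ≈ 0.950019, sin(θ/2) ≈ 0.312192.
With a = amp(|0⟩) = 1 and b = amp(|1⟩) = 0:
new amp(|0⟩) = (0.950019)·a + (-0.312192i)·b = 0.95
new amp(|1⟩) = (-0.312192i)·a + (0.950019)·b = -0.3122i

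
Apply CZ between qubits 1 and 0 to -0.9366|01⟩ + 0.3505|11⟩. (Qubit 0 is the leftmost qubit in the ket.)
-0.9366|01⟩ - 0.3505|11⟩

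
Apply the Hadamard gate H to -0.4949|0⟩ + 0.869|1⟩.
0.2645|0⟩ - 0.9644|1⟩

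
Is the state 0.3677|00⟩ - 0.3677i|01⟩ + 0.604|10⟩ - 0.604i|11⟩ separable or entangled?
Separable

Writing the state as a|00⟩ + b|01⟩ + c|10⟩ + d|11⟩, it is a product state iff ad − bc = 0.
Here (a, b, c, d) = (0.3677, -0.3677i, 0.604, -0.604i): ad − bc = (0.3677)(-0.604i) − (-0.3677i)(0.604) = 0, so the state is separable.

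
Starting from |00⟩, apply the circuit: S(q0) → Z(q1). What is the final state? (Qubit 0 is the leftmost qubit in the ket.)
|00⟩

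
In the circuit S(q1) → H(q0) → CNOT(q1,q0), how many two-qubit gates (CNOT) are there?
1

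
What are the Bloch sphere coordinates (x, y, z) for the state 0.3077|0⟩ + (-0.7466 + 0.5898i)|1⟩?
(-0.4595, 0.363, -0.8106)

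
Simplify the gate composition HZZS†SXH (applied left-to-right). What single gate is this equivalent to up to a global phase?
Z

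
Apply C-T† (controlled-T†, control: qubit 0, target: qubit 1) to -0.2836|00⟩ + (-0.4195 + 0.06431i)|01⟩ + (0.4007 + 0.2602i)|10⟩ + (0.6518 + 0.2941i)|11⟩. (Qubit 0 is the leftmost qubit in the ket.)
-0.2836|00⟩ + (-0.4195 + 0.06431i)|01⟩ + (0.4007 + 0.2602i)|10⟩ + (0.6689 - 0.2529i)|11⟩

C-T† leaves the control-|0⟩ kets |00⟩, |01⟩ unchanged and applies T† to qubit 1 on the control-|1⟩ pair (|10⟩, |11⟩).
T† = [[1, 0], [0, (1/√2 - (1/√2)i)]].
With a = amp(|10⟩) = (0.4007 + 0.2602i) and b = amp(|11⟩) = (0.6518 + 0.2941i):
new amp(|10⟩) = (1)·a = (0.4007 + 0.2602i)
new amp(|11⟩) = (1/√2 - (1/√2)i)·b = (0.6689 - 0.2529i)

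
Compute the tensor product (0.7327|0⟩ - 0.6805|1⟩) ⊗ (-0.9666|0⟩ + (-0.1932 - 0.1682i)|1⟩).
-0.7082|00⟩ + (-0.1416 - 0.1232i)|01⟩ + 0.6578|10⟩ + (0.1315 + 0.1145i)|11⟩

amp(|b₁b₂…⟩) = product of the factor amplitudes for bits b₁, b₂, …; only kets whose every factor amplitude is nonzero survive.
|00⟩: (0.7327)(-0.9666) = -0.7082
|01⟩: (0.7327)(-0.1932 - 0.1682i) = (-0.1416 - 0.1232i)
|10⟩: (-0.6805)(-0.9666) = 0.6578
|11⟩: (-0.6805)(-0.1932 - 0.1682i) = (0.1315 + 0.1145i)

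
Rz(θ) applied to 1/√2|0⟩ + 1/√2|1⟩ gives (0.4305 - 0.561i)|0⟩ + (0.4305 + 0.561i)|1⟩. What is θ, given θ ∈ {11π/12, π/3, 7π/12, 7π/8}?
7π/12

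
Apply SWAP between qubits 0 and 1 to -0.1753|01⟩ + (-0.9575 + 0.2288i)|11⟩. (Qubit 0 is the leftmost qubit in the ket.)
-0.1753|10⟩ + (-0.9575 + 0.2288i)|11⟩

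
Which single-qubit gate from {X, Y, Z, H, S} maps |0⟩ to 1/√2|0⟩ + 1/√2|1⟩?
H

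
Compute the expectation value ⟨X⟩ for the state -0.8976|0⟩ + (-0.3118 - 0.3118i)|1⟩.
0.5597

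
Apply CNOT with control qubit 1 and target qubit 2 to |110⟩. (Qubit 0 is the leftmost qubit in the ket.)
|111⟩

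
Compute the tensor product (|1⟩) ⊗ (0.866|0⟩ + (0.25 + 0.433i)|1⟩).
0.866|10⟩ + (0.25 + 0.433i)|11⟩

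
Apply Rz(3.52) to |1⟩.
(-0.1881 + 0.9822i)|1⟩

Rz(3.52) = [[e^(−iθ/2), 0], [0, e^(iθ/2)]] with e^(±iθ/2) = cos(θ/2) ± i·sin(θ/2); θ = 3.52, cos(θ/2) ≈ -0.188077, sin(θ/2) ≈ 0.982154.
With a = amp(|0⟩) = 0 and b = amp(|1⟩) = 1:
new amp(|0⟩) = (-0.188077 - 0.982154i)·a = 0
new amp(|1⟩) = (-0.188077 + 0.982154i)·b = (-0.1881 + 0.9822i)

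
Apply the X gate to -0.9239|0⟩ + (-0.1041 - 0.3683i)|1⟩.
(-0.1041 - 0.3683i)|0⟩ - 0.9239|1⟩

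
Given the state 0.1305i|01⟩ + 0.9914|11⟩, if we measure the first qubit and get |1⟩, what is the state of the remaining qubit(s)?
|1⟩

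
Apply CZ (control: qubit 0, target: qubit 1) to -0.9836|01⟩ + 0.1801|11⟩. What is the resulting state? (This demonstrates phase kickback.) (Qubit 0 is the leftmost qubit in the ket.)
-0.9836|01⟩ - 0.1801|11⟩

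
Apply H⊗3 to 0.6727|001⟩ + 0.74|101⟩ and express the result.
0.4995|000⟩ - 0.4995|001⟩ + 0.4995|010⟩ - 0.4995|011⟩ - 0.02379|100⟩ + 0.02379|101⟩ - 0.02379|110⟩ + 0.02379|111⟩

H⊗3 gives amp(|y⟩) = (1/2√2) Σ_x (−1)^(x·y) amp(|x⟩), where x·y is the number of positions in which both x and y have a 1.
|000⟩: (0.6727 + 0.74)/(2√2) = 0.4995
|001⟩: (-0.6727 - 0.74)/(2√2) = -0.4995
|010⟩: (0.6727 + 0.74)/(2√2) = 0.4995
|011⟩: (-0.6727 - 0.74)/(2√2) = -0.4995
|100⟩: (0.6727 - 0.74)/(2√2) = -0.02379
|101⟩: (-0.6727 + 0.74)/(2√2) = 0.02379
|110⟩: (0.6727 - 0.74)/(2√2) = -0.02379
|111⟩: (-0.6727 + 0.74)/(2√2) = 0.02379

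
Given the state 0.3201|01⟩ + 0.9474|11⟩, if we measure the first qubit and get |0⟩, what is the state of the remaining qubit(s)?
|1⟩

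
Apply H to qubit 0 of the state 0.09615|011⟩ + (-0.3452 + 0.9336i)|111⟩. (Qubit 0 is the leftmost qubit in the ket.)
(-0.1761 + 0.6602i)|011⟩ + (0.3121 - 0.6602i)|111⟩

H on qubit 0 mixes each pair of kets that differ only in qubit 0: amplitudes (a, b) of (|…0…⟩, |…1…⟩) become ((a + b)/√2, (a − b)/√2). Kets absent from the input have amplitude 0.
(|011⟩, |111⟩): (a, b) = (0.09615, (-0.3452 + 0.9336i)) → ((-0.1761 + 0.6602i), (0.3121 - 0.6602i))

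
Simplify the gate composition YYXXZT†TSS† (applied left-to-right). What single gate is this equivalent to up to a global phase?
Z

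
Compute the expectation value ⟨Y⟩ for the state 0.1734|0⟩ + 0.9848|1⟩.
0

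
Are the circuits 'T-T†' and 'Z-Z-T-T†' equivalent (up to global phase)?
Yes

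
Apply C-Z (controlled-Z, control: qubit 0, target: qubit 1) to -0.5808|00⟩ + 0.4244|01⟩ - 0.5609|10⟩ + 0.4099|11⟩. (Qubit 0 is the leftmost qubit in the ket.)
-0.5808|00⟩ + 0.4244|01⟩ - 0.5609|10⟩ - 0.4099|11⟩

C-Z leaves the control-|0⟩ kets |00⟩, |01⟩ unchanged and applies Z to qubit 1 on the control-|1⟩ pair (|10⟩, |11⟩).
Z = [[1, 0], [0, -1]].
With a = amp(|10⟩) = -0.5609 and b = amp(|11⟩) = 0.4099:
new amp(|10⟩) = (1)·a = -0.5609
new amp(|11⟩) = (-1)·b = -0.4099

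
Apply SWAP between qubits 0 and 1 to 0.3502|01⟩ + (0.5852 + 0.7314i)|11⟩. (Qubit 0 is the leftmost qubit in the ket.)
0.3502|10⟩ + (0.5852 + 0.7314i)|11⟩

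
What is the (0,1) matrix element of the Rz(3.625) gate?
0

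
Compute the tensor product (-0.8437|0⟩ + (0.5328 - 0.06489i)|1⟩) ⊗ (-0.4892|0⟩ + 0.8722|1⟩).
0.4127|00⟩ - 0.7359|01⟩ + (-0.2606 + 0.03174i)|10⟩ + (0.4647 - 0.0566i)|11⟩

amp(|b₁b₂…⟩) = product of the factor amplitudes for bits b₁, b₂, …; only kets whose every factor amplitude is nonzero survive.
|00⟩: (-0.8437)(-0.4892) = 0.4127
|01⟩: (-0.8437)(0.8722) = -0.7359
|10⟩: (0.5328 - 0.06489i)(-0.4892) = (-0.2606 + 0.03174i)
|11⟩: (0.5328 - 0.06489i)(0.8722) = (0.4647 - 0.0566i)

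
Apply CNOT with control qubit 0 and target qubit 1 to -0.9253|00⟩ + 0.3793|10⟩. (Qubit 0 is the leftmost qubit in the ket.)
-0.9253|00⟩ + 0.3793|11⟩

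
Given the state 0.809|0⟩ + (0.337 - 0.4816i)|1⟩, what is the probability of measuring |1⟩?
0.3455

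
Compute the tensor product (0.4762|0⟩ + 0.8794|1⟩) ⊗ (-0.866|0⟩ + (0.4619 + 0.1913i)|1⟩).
-0.4124|00⟩ + (0.22 + 0.0911i)|01⟩ - 0.7616|10⟩ + (0.4062 + 0.1682i)|11⟩

amp(|b₁b₂…⟩) = product of the factor amplitudes for bits b₁, b₂, …; only kets whose every factor amplitude is nonzero survive.
|00⟩: (0.4762)(-0.866) = -0.4124
|01⟩: (0.4762)(0.4619 + 0.1913i) = (0.22 + 0.0911i)
|10⟩: (0.8794)(-0.866) = -0.7616
|11⟩: (0.8794)(0.4619 + 0.1913i) = (0.4062 + 0.1682i)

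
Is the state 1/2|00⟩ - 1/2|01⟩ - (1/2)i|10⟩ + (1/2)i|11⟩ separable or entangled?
Separable

Writing the state as a|00⟩ + b|01⟩ + c|10⟩ + d|11⟩, it is a product state iff ad − bc = 0.
Here (a, b, c, d) = (1/2, -1/2, -(1/2)i, (1/2)i): ad − bc = (1/2)((1/2)i) − (-1/2)(-(1/2)i) = 0, so the state is separable.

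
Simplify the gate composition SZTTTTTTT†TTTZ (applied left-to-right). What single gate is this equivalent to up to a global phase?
S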